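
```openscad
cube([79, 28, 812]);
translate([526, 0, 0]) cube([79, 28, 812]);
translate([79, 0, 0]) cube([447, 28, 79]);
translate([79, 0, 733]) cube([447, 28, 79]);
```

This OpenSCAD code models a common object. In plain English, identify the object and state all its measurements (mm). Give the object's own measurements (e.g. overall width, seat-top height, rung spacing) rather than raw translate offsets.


A rectangular picture frame lying in the x–z plane (depth along y). The opening is 447 mm wide (x) by 654 mm tall (z), surrounded by a border 79 mm wide on all four sides. The frame is 28 mm deep and is made of two full-height vertical stiles with two horizontal rails fitted between them.


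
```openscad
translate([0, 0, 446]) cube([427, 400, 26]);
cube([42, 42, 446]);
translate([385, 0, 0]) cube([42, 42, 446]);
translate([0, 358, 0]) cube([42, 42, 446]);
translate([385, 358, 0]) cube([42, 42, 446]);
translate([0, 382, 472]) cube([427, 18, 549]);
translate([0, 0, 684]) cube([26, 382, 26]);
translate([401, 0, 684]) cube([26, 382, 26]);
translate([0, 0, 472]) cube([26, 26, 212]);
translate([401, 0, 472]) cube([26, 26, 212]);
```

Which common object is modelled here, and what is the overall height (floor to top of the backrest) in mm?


A chair. The overall height is 1021 mm.

A slab on four corner posts with a tall panel at the back — a chair. The seat slab sits at z = 446 with thickness 26, and the 549 mm backrest starts at the seat top, so the overall height is 446 + 26 + 549 = 1021 mm.


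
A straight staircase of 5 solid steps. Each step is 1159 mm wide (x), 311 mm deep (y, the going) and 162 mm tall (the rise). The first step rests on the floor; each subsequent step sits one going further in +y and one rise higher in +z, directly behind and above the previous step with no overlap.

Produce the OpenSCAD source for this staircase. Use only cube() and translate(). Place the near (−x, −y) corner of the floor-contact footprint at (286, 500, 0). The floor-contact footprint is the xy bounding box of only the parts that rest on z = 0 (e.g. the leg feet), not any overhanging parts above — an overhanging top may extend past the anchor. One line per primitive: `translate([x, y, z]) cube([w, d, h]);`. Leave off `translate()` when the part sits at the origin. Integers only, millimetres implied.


translate([286, 500, 0]) cube([1159, 311, 162]);
translate([286, 811, 162]) cube([1159, 311, 162]);
translate([286, 1122, 324]) cube([1159, 311, 162]);
translate([286, 1433, 486]) cube([1159, 311, 162]);
translate([286, 1744, 648]) cube([1159, 311, 162]);


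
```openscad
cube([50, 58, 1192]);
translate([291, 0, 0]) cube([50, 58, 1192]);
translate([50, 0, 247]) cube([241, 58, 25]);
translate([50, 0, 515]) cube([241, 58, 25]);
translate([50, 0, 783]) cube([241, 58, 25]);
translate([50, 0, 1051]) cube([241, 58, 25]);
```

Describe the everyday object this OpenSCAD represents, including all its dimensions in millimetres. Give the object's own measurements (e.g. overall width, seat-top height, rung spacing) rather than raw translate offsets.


A straight ladder. Two 50×58 mm vertical rails, 1192 mm tall, stand 341 mm apart (outside-to-outside) with their front faces coplanar on the −y side. 4 rungs, each 58 mm deep and 25 mm tall, span between the inner faces of the rails, front faces flush with the rails. The lowest rung's underside is at z = 247 mm and rungs are spaced 268 mm apart (underside to underside).


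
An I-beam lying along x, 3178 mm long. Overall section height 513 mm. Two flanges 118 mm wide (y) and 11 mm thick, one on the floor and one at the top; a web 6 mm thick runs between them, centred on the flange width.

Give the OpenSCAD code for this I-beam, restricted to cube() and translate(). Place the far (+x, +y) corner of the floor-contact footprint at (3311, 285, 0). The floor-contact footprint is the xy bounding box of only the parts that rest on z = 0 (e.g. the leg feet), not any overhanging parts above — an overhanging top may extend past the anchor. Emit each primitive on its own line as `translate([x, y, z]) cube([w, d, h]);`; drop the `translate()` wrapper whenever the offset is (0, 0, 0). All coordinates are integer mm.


translate([133, 167, 0]) cube([3178, 118, 11]);
translate([133, 223, 11]) cube([3178, 6, 491]);
translate([133, 167, 502]) cube([3178, 118, 11]);


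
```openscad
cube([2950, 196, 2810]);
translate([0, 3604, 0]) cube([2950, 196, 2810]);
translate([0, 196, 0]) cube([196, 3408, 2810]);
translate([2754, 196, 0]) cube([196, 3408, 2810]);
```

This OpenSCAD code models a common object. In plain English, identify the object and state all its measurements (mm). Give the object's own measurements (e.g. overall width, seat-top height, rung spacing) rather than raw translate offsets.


The wall frame of a small rectangular building: four walls, each 2810 mm tall and 196 mm thick, enclosing a footprint 2950 mm (x) by 3800 mm (y) outside-to-outside, with no floor or roof. The front and back walls (the −y and +y sides) span the full width; the two side walls fit between them.


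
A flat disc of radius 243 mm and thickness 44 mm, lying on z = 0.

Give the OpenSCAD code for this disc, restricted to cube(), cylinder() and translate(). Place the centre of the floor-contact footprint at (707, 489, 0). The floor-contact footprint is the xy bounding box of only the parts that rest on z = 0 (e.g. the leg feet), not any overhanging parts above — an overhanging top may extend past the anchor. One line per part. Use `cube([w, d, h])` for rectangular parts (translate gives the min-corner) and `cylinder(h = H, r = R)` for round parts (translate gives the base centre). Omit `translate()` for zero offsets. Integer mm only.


translate([707, 489, 0]) cylinder(h = 44, r = 243);


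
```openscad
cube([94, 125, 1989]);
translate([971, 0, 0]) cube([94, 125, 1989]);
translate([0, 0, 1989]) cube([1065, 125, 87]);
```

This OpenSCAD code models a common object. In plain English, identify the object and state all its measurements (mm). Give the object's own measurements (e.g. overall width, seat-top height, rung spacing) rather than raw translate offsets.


A door frame. The clear opening is 877 mm wide and 1989 mm high. Two 94 mm wide jambs, 125 mm deep, stand either side of the opening from the floor to the top of the opening. A 87 mm thick head sits across the top of both jambs, spanning the full outside width of the frame.


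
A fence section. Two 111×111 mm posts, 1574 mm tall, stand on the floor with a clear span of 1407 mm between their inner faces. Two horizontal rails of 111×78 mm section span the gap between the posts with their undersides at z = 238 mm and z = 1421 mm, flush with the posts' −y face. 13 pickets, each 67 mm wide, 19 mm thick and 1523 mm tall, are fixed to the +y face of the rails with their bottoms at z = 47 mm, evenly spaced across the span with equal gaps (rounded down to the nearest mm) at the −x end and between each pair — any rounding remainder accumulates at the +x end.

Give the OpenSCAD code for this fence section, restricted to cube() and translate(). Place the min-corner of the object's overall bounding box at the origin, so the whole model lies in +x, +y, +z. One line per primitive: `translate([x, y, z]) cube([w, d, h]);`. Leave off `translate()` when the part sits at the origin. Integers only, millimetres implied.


cube([111, 111, 1574]);
translate([1518, 0, 0]) cube([111, 111, 1574]);
translate([111, 0, 238]) cube([1407, 111, 78]);
translate([111, 0, 1421]) cube([1407, 111, 78]);
translate([149, 111, 47]) cube([67, 19, 1523]);
translate([254, 111, 47]) cube([67, 19, 1523]);
translate([359, 111, 47]) cube([67, 19, 1523]);
translate([464, 111, 47]) cube([67, 19, 1523]);
translate([569, 111, 47]) cube([67, 19, 1523]);
translate([674, 111, 47]) cube([67, 19, 1523]);
translate([779, 111, 47]) cube([67, 19, 1523]);
translate([884, 111, 47]) cube([67, 19, 1523]);
translate([989, 111, 47]) cube([67, 19, 1523]);
translate([1094, 111, 47]) cube([67, 19, 1523]);
translate([1199, 111, 47]) cube([67, 19, 1523]);
translate([1304, 111, 47]) cube([67, 19, 1523]);
translate([1409, 111, 47]) cube([67, 19, 1523]);


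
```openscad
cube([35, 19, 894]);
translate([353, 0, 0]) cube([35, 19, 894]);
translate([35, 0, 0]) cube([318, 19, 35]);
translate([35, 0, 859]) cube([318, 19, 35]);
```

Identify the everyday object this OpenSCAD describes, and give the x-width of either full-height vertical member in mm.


A picture frame. The border width is 35 mm.

Four thin pieces enclosing a rectangular opening — a picture frame. The two full-height stiles are 894 mm tall; the top rail sits at z = 859 and is 35 mm tall, so the border above the opening is 894 − 859 = 35 mm, matching the stile x-width.


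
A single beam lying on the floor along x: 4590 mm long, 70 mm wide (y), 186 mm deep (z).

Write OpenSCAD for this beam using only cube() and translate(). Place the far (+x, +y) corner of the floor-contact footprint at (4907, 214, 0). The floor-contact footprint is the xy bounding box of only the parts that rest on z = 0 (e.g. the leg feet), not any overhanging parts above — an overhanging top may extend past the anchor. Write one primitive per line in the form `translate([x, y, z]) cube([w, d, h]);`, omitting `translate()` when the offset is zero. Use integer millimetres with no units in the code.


translate([317, 144, 0]) cube([4590, 70, 186]);


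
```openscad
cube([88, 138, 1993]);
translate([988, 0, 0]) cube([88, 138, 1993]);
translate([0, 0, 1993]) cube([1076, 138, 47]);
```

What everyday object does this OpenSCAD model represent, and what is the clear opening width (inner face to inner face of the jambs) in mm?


A door frame. The clear opening width is 900 mm.

Two 1993 mm tall posts with a header on top — a door frame. The left jamb is 88 mm wide at x = 0; the right jamb starts at x = 988. The clear opening is 988 − 88 = 900 mm.


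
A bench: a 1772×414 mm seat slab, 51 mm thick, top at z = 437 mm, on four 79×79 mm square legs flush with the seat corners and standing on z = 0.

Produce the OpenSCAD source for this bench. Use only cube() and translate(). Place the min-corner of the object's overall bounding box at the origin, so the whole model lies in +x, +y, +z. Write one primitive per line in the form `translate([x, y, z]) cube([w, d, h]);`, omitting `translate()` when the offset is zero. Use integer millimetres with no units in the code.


translate([0, 0, 386]) cube([1772, 414, 51]);
cube([79, 79, 386]);
translate([0, 335, 0]) cube([79, 79, 386]);
translate([1693, 0, 0]) cube([79, 79, 386]);
translate([1693, 335, 0]) cube([79, 79, 386]);


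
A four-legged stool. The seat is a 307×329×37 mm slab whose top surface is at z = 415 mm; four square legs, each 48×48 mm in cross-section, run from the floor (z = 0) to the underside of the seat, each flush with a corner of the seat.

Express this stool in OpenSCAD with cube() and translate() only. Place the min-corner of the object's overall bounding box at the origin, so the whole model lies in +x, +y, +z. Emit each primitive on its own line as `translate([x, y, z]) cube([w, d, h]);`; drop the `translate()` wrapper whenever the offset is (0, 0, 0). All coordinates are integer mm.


translate([0, 0, 378]) cube([307, 329, 37]);
cube([48, 48, 378]);
translate([259, 0, 0]) cube([48, 48, 378]);
translate([0, 281, 0]) cube([48, 48, 378]);
translate([259, 281, 0]) cube([48, 48, 378]);


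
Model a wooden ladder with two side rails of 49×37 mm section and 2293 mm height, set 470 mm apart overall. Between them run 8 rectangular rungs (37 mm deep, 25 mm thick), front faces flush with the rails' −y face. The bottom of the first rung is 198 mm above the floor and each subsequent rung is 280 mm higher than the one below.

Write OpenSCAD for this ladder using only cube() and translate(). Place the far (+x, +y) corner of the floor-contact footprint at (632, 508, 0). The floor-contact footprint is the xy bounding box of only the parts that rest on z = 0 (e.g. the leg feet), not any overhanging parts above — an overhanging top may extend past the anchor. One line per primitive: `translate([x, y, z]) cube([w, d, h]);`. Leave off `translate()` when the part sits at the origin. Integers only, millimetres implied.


translate([162, 471, 0]) cube([49, 37, 2293]);
translate([583, 471, 0]) cube([49, 37, 2293]);
translate([211, 471, 198]) cube([372, 37, 25]);
translate([211, 471, 478]) cube([372, 37, 25]);
translate([211, 471, 758]) cube([372, 37, 25]);
translate([211, 471, 1038]) cube([372, 37, 25]);
translate([211, 471, 1318]) cube([372, 37, 25]);
translate([211, 471, 1598]) cube([372, 37, 25]);
translate([211, 471, 1878]) cube([372, 37, 25]);
translate([211, 471, 2158]) cube([372, 37, 25]);


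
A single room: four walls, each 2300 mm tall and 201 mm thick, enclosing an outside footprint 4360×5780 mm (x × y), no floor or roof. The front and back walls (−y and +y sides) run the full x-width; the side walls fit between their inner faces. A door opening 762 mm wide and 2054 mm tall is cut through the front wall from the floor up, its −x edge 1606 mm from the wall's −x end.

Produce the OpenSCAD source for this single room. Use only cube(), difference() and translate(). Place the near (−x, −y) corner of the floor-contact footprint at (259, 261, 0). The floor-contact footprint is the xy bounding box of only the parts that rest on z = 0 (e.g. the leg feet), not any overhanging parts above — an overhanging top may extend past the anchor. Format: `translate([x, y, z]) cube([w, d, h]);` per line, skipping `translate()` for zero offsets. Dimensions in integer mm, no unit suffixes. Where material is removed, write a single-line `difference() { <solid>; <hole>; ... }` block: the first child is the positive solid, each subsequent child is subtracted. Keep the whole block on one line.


difference() { translate([259, 261, 0]) cube([4360, 201, 2300]); translate([1865, 261, 0]) cube([762, 201, 2054]); }
translate([259, 5840, 0]) cube([4360, 201, 2300]);
translate([259, 462, 0]) cube([201, 5378, 2300]);
translate([4418, 462, 0]) cube([201, 5378, 2300]);


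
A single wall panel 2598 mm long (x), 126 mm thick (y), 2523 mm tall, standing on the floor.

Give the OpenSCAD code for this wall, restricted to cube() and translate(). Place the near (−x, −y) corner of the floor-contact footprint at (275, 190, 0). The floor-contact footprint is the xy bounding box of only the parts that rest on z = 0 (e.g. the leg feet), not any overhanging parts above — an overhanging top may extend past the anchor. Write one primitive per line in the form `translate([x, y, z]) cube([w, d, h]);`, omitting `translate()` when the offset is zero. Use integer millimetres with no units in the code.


translate([275, 190, 0]) cube([2598, 126, 2523]);


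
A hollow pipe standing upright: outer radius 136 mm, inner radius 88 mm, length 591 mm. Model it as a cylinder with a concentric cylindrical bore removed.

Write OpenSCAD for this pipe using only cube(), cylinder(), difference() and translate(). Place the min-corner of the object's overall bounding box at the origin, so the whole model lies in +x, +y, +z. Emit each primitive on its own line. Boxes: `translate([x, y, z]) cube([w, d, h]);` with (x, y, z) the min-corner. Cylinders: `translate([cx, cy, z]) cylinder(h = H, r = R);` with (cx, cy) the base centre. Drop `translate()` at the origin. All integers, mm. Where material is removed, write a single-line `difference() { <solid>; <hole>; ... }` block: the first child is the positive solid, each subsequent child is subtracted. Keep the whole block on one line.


difference() { translate([136, 136, 0]) cylinder(h = 591, r = 136); translate([136, 136, 0]) cylinder(h = 591, r = 88); }


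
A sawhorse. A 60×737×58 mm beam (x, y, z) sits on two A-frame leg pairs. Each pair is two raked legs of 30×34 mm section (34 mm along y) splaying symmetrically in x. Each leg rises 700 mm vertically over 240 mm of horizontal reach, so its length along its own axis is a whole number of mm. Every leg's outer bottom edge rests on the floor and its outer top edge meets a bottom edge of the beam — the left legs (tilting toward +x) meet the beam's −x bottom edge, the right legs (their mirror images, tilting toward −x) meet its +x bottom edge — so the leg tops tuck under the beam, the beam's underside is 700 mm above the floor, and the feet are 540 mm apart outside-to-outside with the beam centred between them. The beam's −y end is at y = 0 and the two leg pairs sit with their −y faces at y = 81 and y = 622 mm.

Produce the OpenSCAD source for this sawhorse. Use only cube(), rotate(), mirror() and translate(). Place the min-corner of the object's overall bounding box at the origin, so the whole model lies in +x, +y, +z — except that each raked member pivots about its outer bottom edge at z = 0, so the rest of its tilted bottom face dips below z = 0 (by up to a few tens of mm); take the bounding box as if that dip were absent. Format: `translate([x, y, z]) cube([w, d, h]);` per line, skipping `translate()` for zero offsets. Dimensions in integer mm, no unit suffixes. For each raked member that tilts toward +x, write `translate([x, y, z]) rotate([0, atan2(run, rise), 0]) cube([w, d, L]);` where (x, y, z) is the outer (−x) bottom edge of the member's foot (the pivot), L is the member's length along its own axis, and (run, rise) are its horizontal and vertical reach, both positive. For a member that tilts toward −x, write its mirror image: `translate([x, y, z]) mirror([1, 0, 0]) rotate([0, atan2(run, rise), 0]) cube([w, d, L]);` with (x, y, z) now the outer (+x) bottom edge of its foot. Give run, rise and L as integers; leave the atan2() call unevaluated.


translate([240, 0, 700]) cube([60, 737, 58]);
translate([0, 81, 0]) rotate([0, atan2(240, 700), 0]) cube([30, 34, 740]);
translate([540, 81, 0]) mirror([1, 0, 0]) rotate([0, atan2(240, 700), 0]) cube([30, 34, 740]);
translate([0, 622, 0]) rotate([0, atan2(240, 700), 0]) cube([30, 34, 740]);
translate([540, 622, 0]) mirror([1, 0, 0]) rotate([0, atan2(240, 700), 0]) cube([30, 34, 740]);


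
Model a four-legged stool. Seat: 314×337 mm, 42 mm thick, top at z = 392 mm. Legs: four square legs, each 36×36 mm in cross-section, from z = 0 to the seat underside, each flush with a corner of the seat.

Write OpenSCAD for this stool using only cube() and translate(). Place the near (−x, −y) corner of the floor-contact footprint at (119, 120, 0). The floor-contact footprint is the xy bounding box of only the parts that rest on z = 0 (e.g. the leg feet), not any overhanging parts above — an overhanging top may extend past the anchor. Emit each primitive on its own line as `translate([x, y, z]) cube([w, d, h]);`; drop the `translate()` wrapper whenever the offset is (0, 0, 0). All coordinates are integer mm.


translate([119, 120, 350]) cube([314, 337, 42]);
translate([119, 120, 0]) cube([36, 36, 350]);
translate([397, 120, 0]) cube([36, 36, 350]);
translate([119, 421, 0]) cube([36, 36, 350]);
translate([397, 421, 0]) cube([36, 36, 350]);


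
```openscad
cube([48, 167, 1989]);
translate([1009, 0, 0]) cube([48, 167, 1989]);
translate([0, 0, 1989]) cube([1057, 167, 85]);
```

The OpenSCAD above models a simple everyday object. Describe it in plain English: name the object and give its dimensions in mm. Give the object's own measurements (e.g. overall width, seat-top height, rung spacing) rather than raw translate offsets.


A door frame. The clear opening is 961 mm wide and 1989 mm high. Two 48 mm wide jambs, 167 mm deep, stand either side of the opening from the floor to the top of the opening. A 85 mm thick head sits across the top of both jambs, spanning the full outside width of the frame.


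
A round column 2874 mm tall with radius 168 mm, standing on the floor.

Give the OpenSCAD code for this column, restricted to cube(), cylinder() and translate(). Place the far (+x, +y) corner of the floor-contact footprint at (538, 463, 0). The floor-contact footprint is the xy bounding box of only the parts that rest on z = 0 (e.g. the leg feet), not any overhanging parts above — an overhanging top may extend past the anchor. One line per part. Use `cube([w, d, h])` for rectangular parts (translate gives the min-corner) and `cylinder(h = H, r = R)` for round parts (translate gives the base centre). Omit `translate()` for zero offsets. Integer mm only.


translate([370, 295, 0]) cylinder(h = 2874, r = 168);


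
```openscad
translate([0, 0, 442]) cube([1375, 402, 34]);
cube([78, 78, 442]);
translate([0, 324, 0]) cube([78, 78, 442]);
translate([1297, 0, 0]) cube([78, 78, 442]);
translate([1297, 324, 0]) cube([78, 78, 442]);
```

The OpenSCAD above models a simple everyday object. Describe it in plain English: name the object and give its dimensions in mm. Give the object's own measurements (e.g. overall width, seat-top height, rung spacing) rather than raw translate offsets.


A bench: a 1375×402 mm seat slab, 34 mm thick, top at z = 476 mm, on four 78×78 mm square legs flush with the seat corners and standing on z = 0.


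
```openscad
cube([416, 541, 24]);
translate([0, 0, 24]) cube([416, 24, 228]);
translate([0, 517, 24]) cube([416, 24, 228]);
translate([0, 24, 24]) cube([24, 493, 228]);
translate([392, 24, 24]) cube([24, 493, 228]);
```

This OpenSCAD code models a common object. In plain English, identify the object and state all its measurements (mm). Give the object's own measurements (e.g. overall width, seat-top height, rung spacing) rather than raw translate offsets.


An open-topped rectangular box: outside dimensions 416×541×252 mm, with a uniform wall and base thickness of 24 mm. The base is a full 416×541 slab on the floor; four walls sit on top of the base. The front and back walls (the −y and +y sides) span the full width; the two side walls fit between them.


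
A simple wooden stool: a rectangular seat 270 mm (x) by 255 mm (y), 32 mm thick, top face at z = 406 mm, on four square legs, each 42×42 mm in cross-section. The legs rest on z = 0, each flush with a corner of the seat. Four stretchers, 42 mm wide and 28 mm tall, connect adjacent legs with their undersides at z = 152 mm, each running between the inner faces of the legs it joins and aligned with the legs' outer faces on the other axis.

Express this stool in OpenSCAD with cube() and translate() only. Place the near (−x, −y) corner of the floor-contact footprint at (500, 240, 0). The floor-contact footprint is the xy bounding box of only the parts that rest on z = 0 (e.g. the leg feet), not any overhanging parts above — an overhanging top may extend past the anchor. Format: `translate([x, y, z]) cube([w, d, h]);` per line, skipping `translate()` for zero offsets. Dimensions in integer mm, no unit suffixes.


translate([500, 240, 374]) cube([270, 255, 32]);
translate([500, 240, 0]) cube([42, 42, 374]);
translate([728, 240, 0]) cube([42, 42, 374]);
translate([500, 453, 0]) cube([42, 42, 374]);
translate([728, 453, 0]) cube([42, 42, 374]);
translate([542, 240, 152]) cube([186, 42, 28]);
translate([542, 453, 152]) cube([186, 42, 28]);
translate([500, 282, 152]) cube([42, 171, 28]);
translate([728, 282, 152]) cube([42, 171, 28]);


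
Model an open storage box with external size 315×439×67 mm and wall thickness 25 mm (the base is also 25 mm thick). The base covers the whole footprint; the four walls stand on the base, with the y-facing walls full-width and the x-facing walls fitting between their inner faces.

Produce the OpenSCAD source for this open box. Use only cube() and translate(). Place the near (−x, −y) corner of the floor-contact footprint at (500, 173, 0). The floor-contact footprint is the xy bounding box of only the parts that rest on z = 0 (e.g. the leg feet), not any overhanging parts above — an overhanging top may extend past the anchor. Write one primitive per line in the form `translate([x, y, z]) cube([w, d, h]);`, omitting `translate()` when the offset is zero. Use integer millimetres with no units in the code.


translate([500, 173, 0]) cube([315, 439, 25]);
translate([500, 173, 25]) cube([315, 25, 42]);
translate([500, 587, 25]) cube([315, 25, 42]);
translate([500, 198, 25]) cube([25, 389, 42]);
translate([790, 198, 25]) cube([25, 389, 42]);


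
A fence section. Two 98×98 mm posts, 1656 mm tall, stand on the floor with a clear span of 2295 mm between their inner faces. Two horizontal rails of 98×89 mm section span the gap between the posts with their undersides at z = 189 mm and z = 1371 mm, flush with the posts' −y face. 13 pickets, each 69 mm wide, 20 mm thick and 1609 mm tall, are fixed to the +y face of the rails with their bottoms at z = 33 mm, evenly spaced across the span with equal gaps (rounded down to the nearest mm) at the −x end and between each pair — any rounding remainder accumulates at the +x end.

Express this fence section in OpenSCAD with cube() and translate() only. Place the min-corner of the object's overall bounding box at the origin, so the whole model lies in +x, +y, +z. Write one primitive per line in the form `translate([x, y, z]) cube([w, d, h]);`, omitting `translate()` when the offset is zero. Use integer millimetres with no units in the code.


cube([98, 98, 1656]);
translate([2393, 0, 0]) cube([98, 98, 1656]);
translate([98, 0, 189]) cube([2295, 98, 89]);
translate([98, 0, 1371]) cube([2295, 98, 89]);
translate([197, 98, 33]) cube([69, 20, 1609]);
translate([365, 98, 33]) cube([69, 20, 1609]);
translate([533, 98, 33]) cube([69, 20, 1609]);
translate([701, 98, 33]) cube([69, 20, 1609]);
translate([869, 98, 33]) cube([69, 20, 1609]);
translate([1037, 98, 33]) cube([69, 20, 1609]);
translate([1205, 98, 33]) cube([69, 20, 1609]);
translate([1373, 98, 33]) cube([69, 20, 1609]);
translate([1541, 98, 33]) cube([69, 20, 1609]);
translate([1709, 98, 33]) cube([69, 20, 1609]);
translate([1877, 98, 33]) cube([69, 20, 1609]);
translate([2045, 98, 33]) cube([69, 20, 1609]);
translate([2213, 98, 33]) cube([69, 20, 1609]);


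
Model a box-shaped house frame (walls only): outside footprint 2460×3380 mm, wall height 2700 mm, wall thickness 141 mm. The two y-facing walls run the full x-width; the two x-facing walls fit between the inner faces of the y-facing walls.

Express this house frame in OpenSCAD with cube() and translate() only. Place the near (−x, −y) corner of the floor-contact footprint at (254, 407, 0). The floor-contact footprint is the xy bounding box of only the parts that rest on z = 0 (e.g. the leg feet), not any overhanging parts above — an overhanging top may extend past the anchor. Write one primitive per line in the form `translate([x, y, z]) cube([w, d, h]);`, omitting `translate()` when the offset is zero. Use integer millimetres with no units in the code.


translate([254, 407, 0]) cube([2460, 141, 2700]);
translate([254, 3646, 0]) cube([2460, 141, 2700]);
translate([254, 548, 0]) cube([141, 3098, 2700]);
translate([2573, 548, 0]) cube([141, 3098, 2700]);


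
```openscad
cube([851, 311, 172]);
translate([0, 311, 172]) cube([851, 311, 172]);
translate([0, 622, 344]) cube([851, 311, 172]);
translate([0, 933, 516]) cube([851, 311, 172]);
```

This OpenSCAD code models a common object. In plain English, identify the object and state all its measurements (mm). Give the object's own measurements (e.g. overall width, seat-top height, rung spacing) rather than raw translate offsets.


A straight staircase of 4 solid steps. Each step is 851 mm wide (x), 311 mm deep (y, the going) and 172 mm tall (the rise). The first step rests on the floor; each subsequent step sits one going further in +y and one rise higher in +z, directly behind and above the previous step with no overlap.


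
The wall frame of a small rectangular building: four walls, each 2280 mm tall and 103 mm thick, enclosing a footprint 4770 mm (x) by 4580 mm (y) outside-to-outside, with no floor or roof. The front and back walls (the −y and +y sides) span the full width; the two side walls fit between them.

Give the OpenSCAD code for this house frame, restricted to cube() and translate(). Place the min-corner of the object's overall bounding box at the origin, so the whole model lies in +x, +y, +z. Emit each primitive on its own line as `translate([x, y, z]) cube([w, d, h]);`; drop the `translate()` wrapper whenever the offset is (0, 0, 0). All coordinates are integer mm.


cube([4770, 103, 2280]);
translate([0, 4477, 0]) cube([4770, 103, 2280]);
translate([0, 103, 0]) cube([103, 4374, 2280]);
translate([4667, 103, 0]) cube([103, 4374, 2280]);


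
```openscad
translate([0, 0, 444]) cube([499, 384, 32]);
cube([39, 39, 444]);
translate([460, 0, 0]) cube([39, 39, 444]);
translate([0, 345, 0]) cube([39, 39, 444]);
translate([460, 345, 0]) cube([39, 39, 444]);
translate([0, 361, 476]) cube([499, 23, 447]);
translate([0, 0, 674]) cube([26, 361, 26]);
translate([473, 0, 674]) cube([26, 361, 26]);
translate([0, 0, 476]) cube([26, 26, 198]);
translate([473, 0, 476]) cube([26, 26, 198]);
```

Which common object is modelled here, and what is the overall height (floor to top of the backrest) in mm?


A chair. The overall height is 923 mm.

A slab on four corner posts with a tall panel at the back — a chair. The seat slab sits at z = 444 with thickness 32, and the 447 mm backrest starts at the seat top, so the overall height is 444 + 32 + 447 = 923 mm.


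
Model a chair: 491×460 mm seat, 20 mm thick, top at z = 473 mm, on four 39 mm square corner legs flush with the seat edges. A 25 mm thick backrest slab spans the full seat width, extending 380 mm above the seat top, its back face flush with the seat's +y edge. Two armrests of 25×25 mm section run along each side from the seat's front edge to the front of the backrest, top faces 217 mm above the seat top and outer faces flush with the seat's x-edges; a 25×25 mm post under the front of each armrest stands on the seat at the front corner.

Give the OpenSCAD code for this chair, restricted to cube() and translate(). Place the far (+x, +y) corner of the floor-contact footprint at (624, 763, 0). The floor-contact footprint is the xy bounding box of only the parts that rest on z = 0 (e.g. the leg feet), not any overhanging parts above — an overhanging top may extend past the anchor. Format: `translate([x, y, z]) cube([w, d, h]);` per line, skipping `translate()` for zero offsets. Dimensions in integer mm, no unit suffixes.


translate([133, 303, 453]) cube([491, 460, 20]);
translate([133, 303, 0]) cube([39, 39, 453]);
translate([585, 303, 0]) cube([39, 39, 453]);
translate([133, 724, 0]) cube([39, 39, 453]);
translate([585, 724, 0]) cube([39, 39, 453]);
translate([133, 738, 473]) cube([491, 25, 380]);
translate([133, 303, 665]) cube([25, 435, 25]);
translate([599, 303, 665]) cube([25, 435, 25]);
translate([133, 303, 473]) cube([25, 25, 192]);
translate([599, 303, 473]) cube([25, 25, 192]);


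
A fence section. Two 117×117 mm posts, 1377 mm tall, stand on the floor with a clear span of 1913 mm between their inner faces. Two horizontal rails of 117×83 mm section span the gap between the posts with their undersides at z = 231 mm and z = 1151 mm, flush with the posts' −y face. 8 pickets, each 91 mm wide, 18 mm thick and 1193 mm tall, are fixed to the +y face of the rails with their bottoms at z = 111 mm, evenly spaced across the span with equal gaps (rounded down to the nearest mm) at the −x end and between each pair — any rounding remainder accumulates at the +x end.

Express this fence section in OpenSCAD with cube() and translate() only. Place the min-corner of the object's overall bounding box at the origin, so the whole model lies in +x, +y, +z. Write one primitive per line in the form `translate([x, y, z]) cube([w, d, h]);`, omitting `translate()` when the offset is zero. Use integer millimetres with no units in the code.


cube([117, 117, 1377]);
translate([2030, 0, 0]) cube([117, 117, 1377]);
translate([117, 0, 231]) cube([1913, 117, 83]);
translate([117, 0, 1151]) cube([1913, 117, 83]);
translate([248, 117, 111]) cube([91, 18, 1193]);
translate([470, 117, 111]) cube([91, 18, 1193]);
translate([692, 117, 111]) cube([91, 18, 1193]);
translate([914, 117, 111]) cube([91, 18, 1193]);
translate([1136, 117, 111]) cube([91, 18, 1193]);
translate([1358, 117, 111]) cube([91, 18, 1193]);
translate([1580, 117, 111]) cube([91, 18, 1193]);
translate([1802, 117, 111]) cube([91, 18, 1193]);


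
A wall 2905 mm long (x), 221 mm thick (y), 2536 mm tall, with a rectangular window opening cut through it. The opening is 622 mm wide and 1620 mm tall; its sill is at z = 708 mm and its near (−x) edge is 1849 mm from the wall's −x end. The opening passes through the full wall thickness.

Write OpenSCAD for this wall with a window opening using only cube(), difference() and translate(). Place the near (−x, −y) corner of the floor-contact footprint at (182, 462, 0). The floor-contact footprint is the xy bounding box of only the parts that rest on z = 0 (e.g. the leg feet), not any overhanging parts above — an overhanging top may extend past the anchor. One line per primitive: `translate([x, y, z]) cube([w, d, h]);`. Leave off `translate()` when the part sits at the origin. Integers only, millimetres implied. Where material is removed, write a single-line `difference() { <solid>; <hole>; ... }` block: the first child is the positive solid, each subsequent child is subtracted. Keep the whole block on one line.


difference() { translate([182, 462, 0]) cube([2905, 221, 2536]); translate([2031, 462, 708]) cube([622, 221, 1620]); }


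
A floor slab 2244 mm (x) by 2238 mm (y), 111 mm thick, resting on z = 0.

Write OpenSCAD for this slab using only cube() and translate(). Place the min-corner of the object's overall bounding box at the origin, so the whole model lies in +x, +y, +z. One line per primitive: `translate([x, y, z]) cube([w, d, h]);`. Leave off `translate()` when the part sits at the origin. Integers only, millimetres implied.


cube([2244, 2238, 111]);


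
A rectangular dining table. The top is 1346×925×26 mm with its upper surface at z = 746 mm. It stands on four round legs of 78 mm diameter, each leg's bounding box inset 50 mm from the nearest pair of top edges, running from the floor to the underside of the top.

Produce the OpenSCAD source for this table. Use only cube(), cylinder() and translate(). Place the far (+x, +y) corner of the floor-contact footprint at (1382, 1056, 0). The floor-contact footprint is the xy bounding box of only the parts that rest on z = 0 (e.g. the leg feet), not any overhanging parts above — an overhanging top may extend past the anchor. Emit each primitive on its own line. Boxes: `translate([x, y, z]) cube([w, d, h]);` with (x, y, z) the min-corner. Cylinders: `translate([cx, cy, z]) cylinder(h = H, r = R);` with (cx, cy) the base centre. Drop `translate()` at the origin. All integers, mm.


translate([86, 181, 720]) cube([1346, 925, 26]);
translate([175, 270, 0]) cylinder(h = 720, r = 39);
translate([1343, 270, 0]) cylinder(h = 720, r = 39);
translate([175, 1017, 0]) cylinder(h = 720, r = 39);
translate([1343, 1017, 0]) cylinder(h = 720, r = 39);


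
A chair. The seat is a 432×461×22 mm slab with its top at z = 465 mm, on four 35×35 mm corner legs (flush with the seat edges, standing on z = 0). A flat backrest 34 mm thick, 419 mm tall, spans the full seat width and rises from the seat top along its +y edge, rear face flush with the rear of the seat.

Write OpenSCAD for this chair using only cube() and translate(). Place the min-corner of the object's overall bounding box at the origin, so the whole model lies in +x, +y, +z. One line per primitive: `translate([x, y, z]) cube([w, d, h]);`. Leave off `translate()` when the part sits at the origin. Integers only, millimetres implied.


translate([0, 0, 443]) cube([432, 461, 22]);
cube([35, 35, 443]);
translate([397, 0, 0]) cube([35, 35, 443]);
translate([0, 426, 0]) cube([35, 35, 443]);
translate([397, 426, 0]) cube([35, 35, 443]);
translate([0, 427, 465]) cube([432, 34, 419]);


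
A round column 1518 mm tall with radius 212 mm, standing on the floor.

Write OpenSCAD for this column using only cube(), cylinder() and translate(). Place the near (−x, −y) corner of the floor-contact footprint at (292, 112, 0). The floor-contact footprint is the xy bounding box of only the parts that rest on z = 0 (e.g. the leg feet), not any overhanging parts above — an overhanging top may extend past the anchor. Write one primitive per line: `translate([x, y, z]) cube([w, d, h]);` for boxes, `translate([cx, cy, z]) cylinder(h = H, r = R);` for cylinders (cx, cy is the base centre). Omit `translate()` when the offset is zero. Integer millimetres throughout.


translate([504, 324, 0]) cylinder(h = 1518, r = 212);


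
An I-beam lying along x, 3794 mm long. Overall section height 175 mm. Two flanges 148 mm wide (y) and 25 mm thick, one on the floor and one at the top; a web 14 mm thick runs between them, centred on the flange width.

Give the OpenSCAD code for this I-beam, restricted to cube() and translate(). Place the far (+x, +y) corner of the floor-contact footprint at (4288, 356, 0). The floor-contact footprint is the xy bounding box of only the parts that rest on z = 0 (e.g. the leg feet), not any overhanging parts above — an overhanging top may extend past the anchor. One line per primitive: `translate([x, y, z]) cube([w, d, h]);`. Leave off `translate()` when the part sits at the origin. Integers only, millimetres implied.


translate([494, 208, 0]) cube([3794, 148, 25]);
translate([494, 275, 25]) cube([3794, 14, 125]);
translate([494, 208, 150]) cube([3794, 148, 25]);


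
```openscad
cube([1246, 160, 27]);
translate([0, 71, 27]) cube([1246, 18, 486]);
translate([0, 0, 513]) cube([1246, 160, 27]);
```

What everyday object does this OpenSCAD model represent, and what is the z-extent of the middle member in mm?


An I-beam. The web height is 486 mm.

Two wide flanges with a thin centred web — an I-beam. Overall 540 mm minus two 27 mm flanges gives a web of 540 − 2·27 = 486 mm.


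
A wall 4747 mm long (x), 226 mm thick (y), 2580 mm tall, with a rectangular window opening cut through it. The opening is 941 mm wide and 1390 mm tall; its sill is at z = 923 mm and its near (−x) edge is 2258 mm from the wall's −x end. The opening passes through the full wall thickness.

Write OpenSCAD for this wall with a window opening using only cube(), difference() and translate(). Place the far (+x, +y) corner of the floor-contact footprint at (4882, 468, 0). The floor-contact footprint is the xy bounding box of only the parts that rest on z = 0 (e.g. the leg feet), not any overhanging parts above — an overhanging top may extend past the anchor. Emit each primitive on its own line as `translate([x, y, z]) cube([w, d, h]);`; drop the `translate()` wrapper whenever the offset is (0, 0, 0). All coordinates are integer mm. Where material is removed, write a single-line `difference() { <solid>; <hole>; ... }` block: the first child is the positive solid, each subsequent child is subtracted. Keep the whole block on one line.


difference() { translate([135, 242, 0]) cube([4747, 226, 2580]); translate([2393, 242, 923]) cube([941, 226, 1390]); }


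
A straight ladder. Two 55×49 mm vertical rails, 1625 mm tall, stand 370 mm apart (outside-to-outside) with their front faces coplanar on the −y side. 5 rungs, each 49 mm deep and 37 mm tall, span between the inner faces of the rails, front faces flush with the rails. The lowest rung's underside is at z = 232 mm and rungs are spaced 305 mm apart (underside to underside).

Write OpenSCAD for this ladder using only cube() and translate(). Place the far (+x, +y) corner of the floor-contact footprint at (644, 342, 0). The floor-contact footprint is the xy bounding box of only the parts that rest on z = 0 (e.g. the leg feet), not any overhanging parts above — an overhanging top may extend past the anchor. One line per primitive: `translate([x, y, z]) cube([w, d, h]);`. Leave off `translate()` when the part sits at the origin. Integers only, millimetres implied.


translate([274, 293, 0]) cube([55, 49, 1625]);
translate([589, 293, 0]) cube([55, 49, 1625]);
translate([329, 293, 232]) cube([260, 49, 37]);
translate([329, 293, 537]) cube([260, 49, 37]);
translate([329, 293, 842]) cube([260, 49, 37]);
translate([329, 293, 1147]) cube([260, 49, 37]);
translate([329, 293, 1452]) cube([260, 49, 37]);
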